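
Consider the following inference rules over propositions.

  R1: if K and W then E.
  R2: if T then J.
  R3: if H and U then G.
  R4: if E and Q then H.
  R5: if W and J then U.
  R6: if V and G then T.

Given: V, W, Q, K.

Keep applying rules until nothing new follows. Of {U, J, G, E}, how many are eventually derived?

1

K and W hold, so E follows (R1).
U would need W and J (R5), but J is never established.
J would need T (R2), but T is never established.
G would need H and U (R3), but U is never established.
E: reached.
Reached: E — 1 of the 4.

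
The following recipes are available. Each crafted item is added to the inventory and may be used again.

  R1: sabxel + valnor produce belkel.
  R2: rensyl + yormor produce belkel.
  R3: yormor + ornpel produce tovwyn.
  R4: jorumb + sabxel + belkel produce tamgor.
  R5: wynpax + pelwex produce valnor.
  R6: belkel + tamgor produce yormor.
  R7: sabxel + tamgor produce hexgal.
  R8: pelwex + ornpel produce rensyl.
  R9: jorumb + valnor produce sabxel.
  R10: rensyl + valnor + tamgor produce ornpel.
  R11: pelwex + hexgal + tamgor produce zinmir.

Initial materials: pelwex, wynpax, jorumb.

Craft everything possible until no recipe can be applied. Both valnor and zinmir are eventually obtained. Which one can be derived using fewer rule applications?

valnor

valnor: wynpax + pelwex → valnor (R5). [1 rule application]
zinmir: wynpax + pelwex → valnor (R5). Using R9, jorumb and valnor make sabxel. sabxel + valnor → belkel (R1). jorumb + sabxel + belkel → tamgor (R4). Using R7, sabxel and tamgor make hexgal. Using R11, pelwex, hexgal, and tamgor make zinmir. [6 rule applications]
valnor needs fewer.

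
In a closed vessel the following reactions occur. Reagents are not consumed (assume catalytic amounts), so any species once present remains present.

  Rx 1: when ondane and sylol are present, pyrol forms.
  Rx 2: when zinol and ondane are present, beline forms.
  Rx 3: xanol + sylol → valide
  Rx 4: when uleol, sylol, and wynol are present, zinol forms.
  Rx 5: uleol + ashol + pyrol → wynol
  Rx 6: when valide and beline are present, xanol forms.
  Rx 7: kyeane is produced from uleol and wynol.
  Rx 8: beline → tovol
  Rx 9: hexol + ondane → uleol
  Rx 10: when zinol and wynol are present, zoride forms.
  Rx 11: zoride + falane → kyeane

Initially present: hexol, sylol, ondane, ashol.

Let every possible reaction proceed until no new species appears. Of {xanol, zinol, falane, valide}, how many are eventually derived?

1

ondane and sylol present → pyrol forms (Rx 1).
hexol and ondane present → uleol forms (Rx 9).
uleol, ashol, and pyrol present → wynol forms (Rx 5).
uleol, sylol, and wynol present → zinol forms (Rx 4).
xanol would need valide and beline (Rx 6), but valide never forms.
zinol: reached.
No rule produces falane, and it is not given.
valide would need xanol and sylol (Rx 3), but xanol never forms.
Reached: zinol — 1 of the 4.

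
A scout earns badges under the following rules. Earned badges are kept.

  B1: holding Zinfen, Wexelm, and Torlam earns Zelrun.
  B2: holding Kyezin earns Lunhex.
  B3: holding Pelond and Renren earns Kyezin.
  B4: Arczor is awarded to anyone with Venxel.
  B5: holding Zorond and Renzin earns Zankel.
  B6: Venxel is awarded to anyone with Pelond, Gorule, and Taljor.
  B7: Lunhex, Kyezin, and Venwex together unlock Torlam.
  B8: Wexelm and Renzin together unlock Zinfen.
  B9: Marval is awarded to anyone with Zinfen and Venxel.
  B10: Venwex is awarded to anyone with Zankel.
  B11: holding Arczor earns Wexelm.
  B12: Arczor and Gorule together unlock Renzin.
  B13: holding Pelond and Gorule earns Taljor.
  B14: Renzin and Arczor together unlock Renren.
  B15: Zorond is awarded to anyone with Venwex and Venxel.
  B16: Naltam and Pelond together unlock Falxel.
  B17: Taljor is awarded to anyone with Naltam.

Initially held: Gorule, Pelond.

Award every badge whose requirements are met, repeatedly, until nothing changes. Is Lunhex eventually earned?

Yes

With Pelond and Gorule, Taljor is earned (B13).
With Pelond, Gorule, and Taljor, Venxel is earned (B6).
With Venxel, Arczor is earned (B4).
With Arczor and Gorule, Renzin is earned (B12).
With Renzin and Arczor, Renren is earned (B14).
With Pelond and Renren, Kyezin is earned (B3).
With Kyezin, Lunhex is earned (B2).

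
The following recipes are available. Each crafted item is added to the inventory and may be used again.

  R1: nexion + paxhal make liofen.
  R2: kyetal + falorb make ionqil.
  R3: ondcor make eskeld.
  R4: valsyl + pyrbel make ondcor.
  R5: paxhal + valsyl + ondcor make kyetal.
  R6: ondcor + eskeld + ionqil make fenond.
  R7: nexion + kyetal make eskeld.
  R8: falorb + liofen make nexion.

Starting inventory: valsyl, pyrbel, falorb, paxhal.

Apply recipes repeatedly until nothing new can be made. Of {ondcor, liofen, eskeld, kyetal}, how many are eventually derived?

valsyl + pyrbel → ondcor (R4).
paxhal + valsyl + ondcor → kyetal (R5).
Using R3, ondcor makes eskeld.
ondcor: reached.
liofen would need nexion and paxhal (R1), but nexion is never obtained.
eskeld: reached.
kyetal: reached.
Reached: ondcor, eskeld, and kyetal — 3 of the 4.

3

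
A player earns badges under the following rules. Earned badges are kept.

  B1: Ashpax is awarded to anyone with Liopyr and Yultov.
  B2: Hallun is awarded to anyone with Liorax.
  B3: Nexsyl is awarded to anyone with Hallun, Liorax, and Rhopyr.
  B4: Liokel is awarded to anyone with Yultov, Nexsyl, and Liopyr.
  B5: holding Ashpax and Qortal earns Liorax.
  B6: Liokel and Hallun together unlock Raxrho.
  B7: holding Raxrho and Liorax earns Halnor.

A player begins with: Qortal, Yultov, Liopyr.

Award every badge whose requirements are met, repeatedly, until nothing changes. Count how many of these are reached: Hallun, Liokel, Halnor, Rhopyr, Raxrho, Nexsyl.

1

With Liopyr and Yultov, Ashpax is earned (B1).
With Ashpax and Qortal, Liorax is earned (B5).
With Liorax, Hallun is earned (B2).
Hallun: reached.
Liokel would need Yultov, Nexsyl, and Liopyr (B4), but Nexsyl is never earned.
Halnor would need Raxrho and Liorax (B7), but Raxrho is never earned.
No rule produces Rhopyr, and it is not given.
Raxrho would need Liokel and Hallun (B6), but Liokel is never earned.
Nexsyl would need Hallun, Liorax, and Rhopyr (B3), but Rhopyr is never earned.
Reached: Hallun — 1 of the 6.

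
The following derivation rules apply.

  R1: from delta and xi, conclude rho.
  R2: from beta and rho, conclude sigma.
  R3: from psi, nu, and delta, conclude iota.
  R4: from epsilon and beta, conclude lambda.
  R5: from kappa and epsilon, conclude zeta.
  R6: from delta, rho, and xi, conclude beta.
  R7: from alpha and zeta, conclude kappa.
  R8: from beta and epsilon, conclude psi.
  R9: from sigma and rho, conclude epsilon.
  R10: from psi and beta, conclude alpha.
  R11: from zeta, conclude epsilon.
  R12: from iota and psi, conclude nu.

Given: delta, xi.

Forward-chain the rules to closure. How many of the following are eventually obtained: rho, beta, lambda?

3

delta and xi hold, so rho follows (R1).
From delta, rho, and xi, R6 gives beta.
From beta and rho, R2 gives sigma.
From sigma and rho, R9 gives epsilon.
epsilon and beta hold, so lambda follows (R4).
rho: reached.
beta: reached.
lambda: reached.
All 3 are reached.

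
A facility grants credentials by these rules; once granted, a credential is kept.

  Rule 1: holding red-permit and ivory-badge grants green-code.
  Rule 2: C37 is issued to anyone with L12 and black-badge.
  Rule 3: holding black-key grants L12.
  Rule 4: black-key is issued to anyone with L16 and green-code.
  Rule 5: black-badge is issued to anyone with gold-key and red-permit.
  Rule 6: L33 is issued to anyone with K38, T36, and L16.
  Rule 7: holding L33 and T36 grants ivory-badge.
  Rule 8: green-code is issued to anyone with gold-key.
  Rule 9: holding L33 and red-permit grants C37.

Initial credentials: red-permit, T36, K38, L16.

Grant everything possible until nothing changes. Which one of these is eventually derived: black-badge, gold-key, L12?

Holding K38, T36, and L16 grants L33 (Rule 6).
Holding L33 and T36 grants ivory-badge (Rule 7).
Holding red-permit and ivory-badge grants green-code (Rule 1).
Holding L16 and green-code grants black-key (Rule 4).
Holding black-key grants L12 (Rule 3).
No rule produces gold-key, and it is not given. black-badge would need gold-key and red-permit (Rule 5), but gold-key is never granted.

L12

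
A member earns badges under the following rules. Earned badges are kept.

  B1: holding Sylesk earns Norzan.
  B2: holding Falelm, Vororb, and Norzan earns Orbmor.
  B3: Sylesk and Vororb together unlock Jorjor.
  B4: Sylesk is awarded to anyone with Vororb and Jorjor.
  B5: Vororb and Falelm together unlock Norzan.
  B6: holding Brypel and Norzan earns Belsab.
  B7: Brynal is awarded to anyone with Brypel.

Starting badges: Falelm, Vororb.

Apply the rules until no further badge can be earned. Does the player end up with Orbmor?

With Vororb and Falelm, Norzan is earned (B5).
With Falelm, Vororb, and Norzan, Orbmor is earned (B2).

Yes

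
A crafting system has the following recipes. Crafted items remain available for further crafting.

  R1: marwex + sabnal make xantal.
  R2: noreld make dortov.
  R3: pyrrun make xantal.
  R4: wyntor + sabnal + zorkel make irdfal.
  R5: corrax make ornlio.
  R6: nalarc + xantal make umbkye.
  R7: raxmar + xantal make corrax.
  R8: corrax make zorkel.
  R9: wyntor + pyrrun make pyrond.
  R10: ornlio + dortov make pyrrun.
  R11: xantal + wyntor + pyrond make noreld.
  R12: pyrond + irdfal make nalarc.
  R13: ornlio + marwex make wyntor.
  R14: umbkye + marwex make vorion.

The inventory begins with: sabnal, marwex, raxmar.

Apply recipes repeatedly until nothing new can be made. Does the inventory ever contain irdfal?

Using R1, marwex and sabnal make xantal.
Using R7, raxmar and xantal make corrax.
corrax → zorkel (R8).
corrax → ornlio (R5).
Using R13, ornlio and marwex make wyntor.
Using R4, wyntor, sabnal, and zorkel make irdfal.

Yes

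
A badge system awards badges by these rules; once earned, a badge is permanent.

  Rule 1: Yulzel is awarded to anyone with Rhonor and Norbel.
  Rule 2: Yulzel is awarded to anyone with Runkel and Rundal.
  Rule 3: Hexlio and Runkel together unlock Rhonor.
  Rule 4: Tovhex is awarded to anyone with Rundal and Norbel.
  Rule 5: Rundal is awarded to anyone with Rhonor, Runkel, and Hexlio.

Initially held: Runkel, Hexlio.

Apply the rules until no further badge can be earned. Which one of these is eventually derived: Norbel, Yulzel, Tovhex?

Yulzel

With Hexlio and Runkel, Rhonor is earned (Rule 3).
With Rhonor, Runkel, and Hexlio, Rundal is earned (Rule 5).
With Runkel and Rundal, Yulzel is earned (Rule 2).
Tovhex would need Rundal and Norbel (Rule 4), but Norbel is never earned. No rule produces Norbel, and it is not given.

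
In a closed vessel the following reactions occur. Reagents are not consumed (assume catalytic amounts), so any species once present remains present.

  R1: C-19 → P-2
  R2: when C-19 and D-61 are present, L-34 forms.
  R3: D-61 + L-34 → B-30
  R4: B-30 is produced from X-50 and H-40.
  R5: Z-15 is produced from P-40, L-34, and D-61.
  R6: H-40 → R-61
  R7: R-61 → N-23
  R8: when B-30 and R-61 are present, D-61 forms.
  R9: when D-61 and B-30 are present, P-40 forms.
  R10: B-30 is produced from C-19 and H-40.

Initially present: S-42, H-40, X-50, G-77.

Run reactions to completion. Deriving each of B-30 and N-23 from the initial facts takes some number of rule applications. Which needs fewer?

B-30: X-50 and H-40 present → B-30 forms (R4). [1 rule application]
N-23: H-40 present → R-61 forms (R6). R-61 present → N-23 forms (R7). [2 rule applications]
B-30 needs fewer.

B-30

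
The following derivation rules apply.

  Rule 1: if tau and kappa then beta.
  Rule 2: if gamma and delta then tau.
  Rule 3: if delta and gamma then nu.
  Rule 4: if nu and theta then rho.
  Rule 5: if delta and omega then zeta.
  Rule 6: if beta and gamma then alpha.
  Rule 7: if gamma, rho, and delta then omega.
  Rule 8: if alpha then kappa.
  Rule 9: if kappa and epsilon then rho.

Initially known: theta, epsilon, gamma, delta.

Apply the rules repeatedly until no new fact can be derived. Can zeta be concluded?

Yes

delta and gamma hold, so nu follows (Rule 3).
nu and theta hold, so rho follows (Rule 4).
gamma, rho, and delta hold, so omega follows (Rule 7).
From delta and omega, Rule 5 gives zeta.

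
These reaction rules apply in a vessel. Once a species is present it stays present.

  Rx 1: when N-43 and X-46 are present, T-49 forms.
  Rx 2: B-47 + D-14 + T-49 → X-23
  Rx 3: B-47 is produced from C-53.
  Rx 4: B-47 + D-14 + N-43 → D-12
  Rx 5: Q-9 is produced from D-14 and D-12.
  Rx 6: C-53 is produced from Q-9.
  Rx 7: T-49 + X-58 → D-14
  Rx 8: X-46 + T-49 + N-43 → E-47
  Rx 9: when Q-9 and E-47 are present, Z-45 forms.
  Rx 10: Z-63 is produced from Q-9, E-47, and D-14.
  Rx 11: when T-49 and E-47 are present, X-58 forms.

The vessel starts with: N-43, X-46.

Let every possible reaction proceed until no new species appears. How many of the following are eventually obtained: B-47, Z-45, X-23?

B-47 would need C-53 (Rx 3), but C-53 never forms.
Z-45 would need Q-9 and E-47 (Rx 9), but Q-9 never forms.
X-23 would need B-47, D-14, and T-49 (Rx 2), but B-47 never forms.
None of the 3 are reached.

0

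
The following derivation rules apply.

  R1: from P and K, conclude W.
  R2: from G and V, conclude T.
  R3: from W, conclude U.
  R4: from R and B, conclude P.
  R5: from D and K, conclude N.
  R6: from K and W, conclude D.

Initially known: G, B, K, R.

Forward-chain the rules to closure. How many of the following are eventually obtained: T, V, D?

R and B hold, so P follows (R4).
P and K hold, so W follows (R1).
K and W hold, so D follows (R6).
T would need G and V (R2), but V is never established.
No rule produces V, and it is not given.
D: reached.
Reached: D — 1 of the 3.

1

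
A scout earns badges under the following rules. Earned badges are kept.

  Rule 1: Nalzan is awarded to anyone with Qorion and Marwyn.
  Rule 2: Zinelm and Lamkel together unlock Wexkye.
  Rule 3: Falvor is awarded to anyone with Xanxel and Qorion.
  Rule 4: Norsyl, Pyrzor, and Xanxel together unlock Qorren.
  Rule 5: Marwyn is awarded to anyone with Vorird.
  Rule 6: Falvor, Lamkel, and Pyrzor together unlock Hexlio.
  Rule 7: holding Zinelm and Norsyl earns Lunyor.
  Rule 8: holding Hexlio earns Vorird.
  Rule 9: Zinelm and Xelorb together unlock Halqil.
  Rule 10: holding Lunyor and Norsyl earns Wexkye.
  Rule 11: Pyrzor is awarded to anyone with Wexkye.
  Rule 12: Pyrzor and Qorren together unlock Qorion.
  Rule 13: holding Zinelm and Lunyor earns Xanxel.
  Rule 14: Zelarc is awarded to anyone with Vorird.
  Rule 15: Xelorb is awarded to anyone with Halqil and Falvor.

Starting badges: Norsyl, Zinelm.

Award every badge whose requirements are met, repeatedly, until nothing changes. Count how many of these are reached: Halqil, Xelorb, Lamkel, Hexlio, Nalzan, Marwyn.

0

Halqil would need Zinelm and Xelorb (Rule 9), but Xelorb is never earned.
Xelorb would need Halqil and Falvor (Rule 15), but Halqil is never earned.
No rule produces Lamkel, and it is not given.
Hexlio would need Falvor, Lamkel, and Pyrzor (Rule 6), but Lamkel is never earned.
Nalzan would need Qorion and Marwyn (Rule 1), but Marwyn is never earned.
Marwyn would need Vorird (Rule 5), but Vorird is never earned.
None of the 6 are reached.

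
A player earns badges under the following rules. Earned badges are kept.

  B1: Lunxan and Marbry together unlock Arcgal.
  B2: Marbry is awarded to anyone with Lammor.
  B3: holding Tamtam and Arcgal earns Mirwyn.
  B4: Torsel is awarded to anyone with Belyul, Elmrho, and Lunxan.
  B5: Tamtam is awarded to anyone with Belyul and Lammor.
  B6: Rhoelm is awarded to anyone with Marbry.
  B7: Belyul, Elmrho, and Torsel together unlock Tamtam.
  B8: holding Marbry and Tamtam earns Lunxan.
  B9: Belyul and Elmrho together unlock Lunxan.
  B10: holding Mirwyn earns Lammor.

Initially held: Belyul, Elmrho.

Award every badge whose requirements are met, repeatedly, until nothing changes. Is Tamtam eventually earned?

Yes

With Belyul and Elmrho, Lunxan is earned (B9).
With Belyul, Elmrho, and Lunxan, Torsel is earned (B4).
With Belyul, Elmrho, and Torsel, Tamtam is earned (B7).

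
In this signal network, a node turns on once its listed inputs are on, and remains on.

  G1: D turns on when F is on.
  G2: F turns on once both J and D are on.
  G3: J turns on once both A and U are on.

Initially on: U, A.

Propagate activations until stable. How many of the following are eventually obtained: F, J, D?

1

G3: A and U on → J on.
F would need J and D (G2), but D never turns on.
J: reached.
D would need F (G1), but F never turns on.
Reached: J — 1 of the 3.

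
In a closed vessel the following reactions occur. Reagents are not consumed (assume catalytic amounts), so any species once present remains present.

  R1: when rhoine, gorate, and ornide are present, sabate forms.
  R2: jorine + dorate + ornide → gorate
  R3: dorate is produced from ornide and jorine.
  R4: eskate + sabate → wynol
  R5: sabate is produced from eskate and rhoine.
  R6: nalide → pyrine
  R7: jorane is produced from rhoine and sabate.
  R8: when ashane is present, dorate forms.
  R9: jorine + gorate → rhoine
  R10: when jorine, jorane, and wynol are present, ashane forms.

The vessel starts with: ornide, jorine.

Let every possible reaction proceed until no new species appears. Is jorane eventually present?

Yes

ornide and jorine present → dorate forms (R3).
jorine, dorate, and ornide present → gorate forms (R2).
jorine and gorate present → rhoine forms (R9).
rhoine, gorate, and ornide present → sabate forms (R1).
rhoine and sabate present → jorane forms (R7).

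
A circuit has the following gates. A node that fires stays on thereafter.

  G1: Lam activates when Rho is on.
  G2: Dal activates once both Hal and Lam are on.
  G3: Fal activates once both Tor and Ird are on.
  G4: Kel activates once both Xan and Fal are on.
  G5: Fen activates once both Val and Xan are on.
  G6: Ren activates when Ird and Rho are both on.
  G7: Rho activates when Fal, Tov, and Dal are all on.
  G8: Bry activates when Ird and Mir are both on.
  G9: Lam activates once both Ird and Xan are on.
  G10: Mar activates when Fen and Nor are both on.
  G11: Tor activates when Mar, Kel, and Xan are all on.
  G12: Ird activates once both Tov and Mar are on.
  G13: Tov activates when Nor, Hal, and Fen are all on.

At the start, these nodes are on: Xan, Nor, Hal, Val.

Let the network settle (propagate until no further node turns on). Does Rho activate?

Rho would need Fal, Tov, and Dal (G7), but Fal never turns on.

No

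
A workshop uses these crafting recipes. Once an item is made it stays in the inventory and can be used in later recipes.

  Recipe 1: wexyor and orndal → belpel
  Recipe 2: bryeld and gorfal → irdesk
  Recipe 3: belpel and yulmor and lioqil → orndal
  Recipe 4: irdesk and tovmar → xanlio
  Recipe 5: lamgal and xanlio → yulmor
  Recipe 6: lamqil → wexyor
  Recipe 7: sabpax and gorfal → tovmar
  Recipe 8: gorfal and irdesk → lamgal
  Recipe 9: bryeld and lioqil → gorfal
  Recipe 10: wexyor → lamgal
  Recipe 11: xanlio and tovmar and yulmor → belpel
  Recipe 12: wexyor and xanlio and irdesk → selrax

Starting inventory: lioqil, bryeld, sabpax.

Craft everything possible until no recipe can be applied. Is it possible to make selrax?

selrax would need wexyor, xanlio, and irdesk (Recipe 12), but wexyor is never obtained.

No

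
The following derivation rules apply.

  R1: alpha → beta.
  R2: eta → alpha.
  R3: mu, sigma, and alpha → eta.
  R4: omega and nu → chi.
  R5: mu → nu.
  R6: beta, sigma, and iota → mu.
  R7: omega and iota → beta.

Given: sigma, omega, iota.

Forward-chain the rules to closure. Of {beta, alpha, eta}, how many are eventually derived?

1

omega and iota hold, so beta follows (R7).
beta: reached.
alpha would need eta (R2), but eta is never established.
eta would need mu, sigma, and alpha (R3), but alpha is never established.
Reached: beta — 1 of the 3.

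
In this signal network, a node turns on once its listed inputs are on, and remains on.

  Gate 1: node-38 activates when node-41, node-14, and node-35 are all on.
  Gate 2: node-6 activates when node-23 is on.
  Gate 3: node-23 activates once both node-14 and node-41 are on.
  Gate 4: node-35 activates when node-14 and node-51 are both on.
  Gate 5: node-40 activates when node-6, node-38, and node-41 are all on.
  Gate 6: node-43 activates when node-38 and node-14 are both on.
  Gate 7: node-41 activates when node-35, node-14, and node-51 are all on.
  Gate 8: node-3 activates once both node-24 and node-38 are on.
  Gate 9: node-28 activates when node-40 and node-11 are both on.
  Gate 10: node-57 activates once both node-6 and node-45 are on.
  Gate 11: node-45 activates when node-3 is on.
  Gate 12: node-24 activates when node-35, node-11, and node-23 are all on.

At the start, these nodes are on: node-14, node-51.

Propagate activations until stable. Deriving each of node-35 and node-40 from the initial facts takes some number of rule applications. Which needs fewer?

node-35

node-35: node-14 and node-51 are on, so node-35 activates (Gate 4). [1 rule application]
node-40: Gate 4: node-14 and node-51 on → node-35 on. Gate 7: node-35, node-14, and node-51 on → node-41 on. Gate 3: node-14 and node-41 on → node-23 on. node-41, node-14, and node-35 are on, so node-38 activates (Gate 1). Gate 2: node-23 on → node-6 on. Gate 5: node-6, node-38, and node-41 on → node-40 on. [6 rule applications]
node-35 needs fewer.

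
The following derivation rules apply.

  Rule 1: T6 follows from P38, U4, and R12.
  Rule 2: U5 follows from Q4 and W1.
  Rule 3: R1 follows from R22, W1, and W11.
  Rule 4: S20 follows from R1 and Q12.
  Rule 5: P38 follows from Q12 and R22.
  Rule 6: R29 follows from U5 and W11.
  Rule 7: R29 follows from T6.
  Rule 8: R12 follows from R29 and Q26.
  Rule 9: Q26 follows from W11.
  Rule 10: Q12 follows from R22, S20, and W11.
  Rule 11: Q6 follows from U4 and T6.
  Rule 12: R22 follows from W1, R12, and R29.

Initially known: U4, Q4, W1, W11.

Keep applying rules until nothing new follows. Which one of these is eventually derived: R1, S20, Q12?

Q4 and W1 hold, so U5 follows (Rule 2).
From W11, Rule 9 gives Q26.
U5 and W11 hold, so R29 follows (Rule 6).
R29 and Q26 hold, so R12 follows (Rule 8).
From W1, R12, and R29, Rule 12 gives R22.
From R22, W1, and W11, Rule 3 gives R1.
Q12 would need R22, S20, and W11 (Rule 10), but S20 is never established. S20 would need R1 and Q12 (Rule 4), but Q12 is never established.

R1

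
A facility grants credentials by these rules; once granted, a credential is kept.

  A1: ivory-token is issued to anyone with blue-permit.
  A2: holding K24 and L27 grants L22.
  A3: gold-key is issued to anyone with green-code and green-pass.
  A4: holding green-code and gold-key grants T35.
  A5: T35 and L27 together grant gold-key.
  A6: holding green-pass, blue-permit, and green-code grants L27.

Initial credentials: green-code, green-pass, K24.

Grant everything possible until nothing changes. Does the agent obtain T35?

Yes

Holding green-code and green-pass grants gold-key (A3).
Holding green-code and gold-key grants T35 (A4).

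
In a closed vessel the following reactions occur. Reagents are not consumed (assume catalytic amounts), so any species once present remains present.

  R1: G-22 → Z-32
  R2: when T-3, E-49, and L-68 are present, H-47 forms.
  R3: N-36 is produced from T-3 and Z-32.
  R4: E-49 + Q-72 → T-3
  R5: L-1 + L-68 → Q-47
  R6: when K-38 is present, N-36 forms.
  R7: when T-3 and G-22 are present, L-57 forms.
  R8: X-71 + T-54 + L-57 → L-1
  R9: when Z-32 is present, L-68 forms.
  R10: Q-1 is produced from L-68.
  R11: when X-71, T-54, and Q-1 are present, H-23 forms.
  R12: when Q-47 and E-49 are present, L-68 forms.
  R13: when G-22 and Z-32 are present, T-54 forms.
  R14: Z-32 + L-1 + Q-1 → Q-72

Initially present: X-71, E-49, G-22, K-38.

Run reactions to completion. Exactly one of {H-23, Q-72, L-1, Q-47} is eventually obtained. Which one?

H-23

G-22 present → Z-32 forms (R1).
G-22 and Z-32 present → T-54 forms (R13).
Z-32 present → L-68 forms (R9).
L-68 present → Q-1 forms (R10).
X-71, T-54, and Q-1 present → H-23 forms (R11).
Q-72 would need Z-32, L-1, and Q-1 (R14), but L-1 never forms. L-1 would need X-71, T-54, and L-57 (R8), but L-57 never forms. Q-47 would need L-1 and L-68 (R5), but L-1 never forms.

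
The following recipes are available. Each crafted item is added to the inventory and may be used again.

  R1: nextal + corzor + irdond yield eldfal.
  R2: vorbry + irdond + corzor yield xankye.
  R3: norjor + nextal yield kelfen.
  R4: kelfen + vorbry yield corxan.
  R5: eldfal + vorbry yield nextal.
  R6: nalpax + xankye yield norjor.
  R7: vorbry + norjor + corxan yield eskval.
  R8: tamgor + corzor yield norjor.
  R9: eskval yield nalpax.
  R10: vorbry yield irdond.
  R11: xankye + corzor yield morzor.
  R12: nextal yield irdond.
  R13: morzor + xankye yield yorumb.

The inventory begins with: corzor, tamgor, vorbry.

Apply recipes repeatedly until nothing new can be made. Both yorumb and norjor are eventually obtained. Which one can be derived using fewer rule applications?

norjor: Using R8, tamgor and corzor make norjor. [1 rule application]
yorumb: Using R10, vorbry makes irdond. vorbry + irdond + corzor → xankye (R2). Using R11, xankye and corzor make morzor. morzor + xankye → yorumb (R13). [4 rule applications]
norjor needs fewer.

norjor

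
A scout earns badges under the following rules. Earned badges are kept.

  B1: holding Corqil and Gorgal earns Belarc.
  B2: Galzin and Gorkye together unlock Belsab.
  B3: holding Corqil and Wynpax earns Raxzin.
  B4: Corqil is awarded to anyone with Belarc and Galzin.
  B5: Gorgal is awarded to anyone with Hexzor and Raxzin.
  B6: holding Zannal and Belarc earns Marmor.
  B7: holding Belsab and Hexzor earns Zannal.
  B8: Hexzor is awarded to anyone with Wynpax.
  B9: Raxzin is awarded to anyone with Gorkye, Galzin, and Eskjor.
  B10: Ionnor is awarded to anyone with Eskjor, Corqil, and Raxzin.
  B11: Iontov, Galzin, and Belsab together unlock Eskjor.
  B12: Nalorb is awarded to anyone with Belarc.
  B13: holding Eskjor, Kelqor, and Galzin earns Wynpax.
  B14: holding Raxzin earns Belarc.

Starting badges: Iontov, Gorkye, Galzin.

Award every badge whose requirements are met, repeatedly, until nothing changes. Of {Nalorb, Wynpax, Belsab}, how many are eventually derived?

With Galzin and Gorkye, Belsab is earned (B2).
With Iontov, Galzin, and Belsab, Eskjor is earned (B11).
With Gorkye, Galzin, and Eskjor, Raxzin is earned (B9).
With Raxzin, Belarc is earned (B14).
With Belarc, Nalorb is earned (B12).
Nalorb: reached.
Wynpax would need Eskjor, Kelqor, and Galzin (B13), but Kelqor is never earned.
Belsab: reached.
Reached: Nalorb and Belsab — 2 of the 3.

2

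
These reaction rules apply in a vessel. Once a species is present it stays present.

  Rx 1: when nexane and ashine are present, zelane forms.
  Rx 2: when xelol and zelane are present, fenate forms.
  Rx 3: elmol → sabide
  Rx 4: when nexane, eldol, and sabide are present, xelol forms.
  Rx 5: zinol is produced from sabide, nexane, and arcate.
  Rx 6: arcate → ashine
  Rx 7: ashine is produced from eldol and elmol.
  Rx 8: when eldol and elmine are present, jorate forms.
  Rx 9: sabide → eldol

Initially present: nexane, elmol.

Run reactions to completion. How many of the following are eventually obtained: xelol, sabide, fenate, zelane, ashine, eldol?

elmol present → sabide forms (Rx 3).
sabide present → eldol forms (Rx 9).
eldol and elmol present → ashine forms (Rx 7).
nexane, eldol, and sabide present → xelol forms (Rx 4).
nexane and ashine present → zelane forms (Rx 1).
xelol and zelane present → fenate forms (Rx 2).
xelol: reached.
sabide: reached.
fenate: reached.
zelane: reached.
ashine: reached.
eldol: reached.
All 6 are reached.

6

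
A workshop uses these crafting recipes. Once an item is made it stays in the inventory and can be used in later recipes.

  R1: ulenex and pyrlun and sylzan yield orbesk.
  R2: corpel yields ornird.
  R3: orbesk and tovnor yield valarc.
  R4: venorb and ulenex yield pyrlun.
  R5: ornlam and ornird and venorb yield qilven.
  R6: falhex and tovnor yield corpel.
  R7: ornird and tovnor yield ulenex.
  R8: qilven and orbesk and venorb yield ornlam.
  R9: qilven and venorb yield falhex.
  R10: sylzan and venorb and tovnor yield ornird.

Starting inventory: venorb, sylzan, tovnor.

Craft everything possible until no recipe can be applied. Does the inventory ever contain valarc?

Using R10, sylzan, venorb, and tovnor make ornird.
Using R7, ornird and tovnor make ulenex.
venorb and ulenex → pyrlun (R4).
Using R1, ulenex, pyrlun, and sylzan make orbesk.
Using R3, orbesk and tovnor make valarc.

Yes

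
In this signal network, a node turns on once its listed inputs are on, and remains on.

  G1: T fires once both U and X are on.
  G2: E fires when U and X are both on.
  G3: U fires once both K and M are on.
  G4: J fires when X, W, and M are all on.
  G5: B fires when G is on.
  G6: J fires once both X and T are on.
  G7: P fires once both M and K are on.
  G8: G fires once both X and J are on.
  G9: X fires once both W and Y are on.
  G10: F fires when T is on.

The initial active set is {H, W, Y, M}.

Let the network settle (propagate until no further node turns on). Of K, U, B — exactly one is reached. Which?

B

W and Y are on, so X fires (G9).
X, W, and M are on, so J fires (G4).
X and J are on, so G fires (G8).
G is on, so B fires (G5).
U would need K and M (G3), but K never turns on. No rule produces K, and it is not given.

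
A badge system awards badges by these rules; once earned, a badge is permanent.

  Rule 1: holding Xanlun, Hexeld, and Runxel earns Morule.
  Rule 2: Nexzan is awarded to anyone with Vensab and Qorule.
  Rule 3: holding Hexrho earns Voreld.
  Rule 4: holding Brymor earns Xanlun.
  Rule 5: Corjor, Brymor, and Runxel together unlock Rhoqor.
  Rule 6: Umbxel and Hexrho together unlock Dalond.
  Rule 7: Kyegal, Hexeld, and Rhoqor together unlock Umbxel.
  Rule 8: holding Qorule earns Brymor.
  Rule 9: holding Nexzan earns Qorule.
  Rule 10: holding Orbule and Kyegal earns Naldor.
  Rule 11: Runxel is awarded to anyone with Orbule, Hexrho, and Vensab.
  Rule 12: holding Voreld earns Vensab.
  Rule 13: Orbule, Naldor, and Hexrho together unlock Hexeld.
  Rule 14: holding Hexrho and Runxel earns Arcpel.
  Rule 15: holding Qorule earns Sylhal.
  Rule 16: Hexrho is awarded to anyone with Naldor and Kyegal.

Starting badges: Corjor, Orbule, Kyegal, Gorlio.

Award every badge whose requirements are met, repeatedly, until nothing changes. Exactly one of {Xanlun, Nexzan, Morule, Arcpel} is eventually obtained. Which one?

Arcpel

With Orbule and Kyegal, Naldor is earned (Rule 10).
With Naldor and Kyegal, Hexrho is earned (Rule 16).
With Hexrho, Voreld is earned (Rule 3).
With Voreld, Vensab is earned (Rule 12).
With Orbule, Hexrho, and Vensab, Runxel is earned (Rule 11).
With Hexrho and Runxel, Arcpel is earned (Rule 14).
Morule would need Xanlun, Hexeld, and Runxel (Rule 1), but Xanlun is never earned. Nexzan would need Vensab and Qorule (Rule 2), but Qorule is never earned. Xanlun would need Brymor (Rule 4), but Brymor is never earned.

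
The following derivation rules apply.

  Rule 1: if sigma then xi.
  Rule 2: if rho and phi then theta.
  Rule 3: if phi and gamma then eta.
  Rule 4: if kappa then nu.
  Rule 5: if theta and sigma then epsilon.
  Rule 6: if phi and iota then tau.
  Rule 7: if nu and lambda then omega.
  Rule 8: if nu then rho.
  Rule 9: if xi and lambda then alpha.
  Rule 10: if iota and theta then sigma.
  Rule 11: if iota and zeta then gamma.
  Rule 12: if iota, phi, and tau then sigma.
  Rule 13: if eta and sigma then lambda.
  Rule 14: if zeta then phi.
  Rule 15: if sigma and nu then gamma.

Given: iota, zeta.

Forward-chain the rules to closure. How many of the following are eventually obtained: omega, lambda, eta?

From zeta, Rule 14 gives phi.
From iota and zeta, Rule 11 gives gamma.
From phi and gamma, Rule 3 gives eta.
From phi and iota, Rule 6 gives tau.
From iota, phi, and tau, Rule 12 gives sigma.
eta and sigma hold, so lambda follows (Rule 13).
omega would need nu and lambda (Rule 7), but nu is never established.
lambda: reached.
eta: reached.
Reached: lambda and eta — 2 of the 3.

2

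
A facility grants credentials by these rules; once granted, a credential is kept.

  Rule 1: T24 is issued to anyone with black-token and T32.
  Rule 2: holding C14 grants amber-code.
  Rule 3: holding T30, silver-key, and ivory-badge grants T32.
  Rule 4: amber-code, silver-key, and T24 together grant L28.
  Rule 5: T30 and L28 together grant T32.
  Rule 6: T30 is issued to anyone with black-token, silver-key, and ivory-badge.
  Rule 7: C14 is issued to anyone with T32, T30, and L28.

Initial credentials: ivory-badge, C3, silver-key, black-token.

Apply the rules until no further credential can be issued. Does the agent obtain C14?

No

C14 would need T32, T30, and L28 (Rule 7), but L28 is never granted.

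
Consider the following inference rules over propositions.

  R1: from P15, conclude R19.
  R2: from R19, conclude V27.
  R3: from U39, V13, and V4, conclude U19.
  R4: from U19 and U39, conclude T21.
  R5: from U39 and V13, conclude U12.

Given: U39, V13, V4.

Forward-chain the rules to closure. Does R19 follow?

No

R19 would need P15 (R1), but P15 is never established.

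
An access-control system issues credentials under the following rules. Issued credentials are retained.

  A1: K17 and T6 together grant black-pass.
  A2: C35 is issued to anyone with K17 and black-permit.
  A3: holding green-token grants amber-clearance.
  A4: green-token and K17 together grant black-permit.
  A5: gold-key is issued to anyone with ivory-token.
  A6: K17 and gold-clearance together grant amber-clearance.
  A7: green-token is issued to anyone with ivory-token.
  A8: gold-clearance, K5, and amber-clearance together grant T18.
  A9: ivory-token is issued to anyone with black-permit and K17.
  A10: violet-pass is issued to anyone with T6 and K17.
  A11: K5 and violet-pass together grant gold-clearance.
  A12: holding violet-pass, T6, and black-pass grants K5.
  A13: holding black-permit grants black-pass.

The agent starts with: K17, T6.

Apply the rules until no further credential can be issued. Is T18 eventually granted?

Yes

Holding K17 and T6 grants black-pass (A1).
Holding T6 and K17 grants violet-pass (A10).
Holding violet-pass, T6, and black-pass grants K5 (A12).
Holding K5 and violet-pass grants gold-clearance (A11).
Holding K17 and gold-clearance grants amber-clearance (A6).
Holding gold-clearance, K5, and amber-clearance grants T18 (A8).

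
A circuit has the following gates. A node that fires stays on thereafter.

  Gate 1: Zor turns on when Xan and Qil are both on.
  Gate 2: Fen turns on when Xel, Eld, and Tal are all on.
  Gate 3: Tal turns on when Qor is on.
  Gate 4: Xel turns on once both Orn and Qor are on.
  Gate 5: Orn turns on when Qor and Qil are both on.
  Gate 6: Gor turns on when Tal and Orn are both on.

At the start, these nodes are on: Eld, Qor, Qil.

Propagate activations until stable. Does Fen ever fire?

Qor is on, so Tal turns on (Gate 3).
Gate 5: Qor and Qil on → Orn on.
Orn and Qor are on, so Xel turns on (Gate 4).
Gate 2: Xel, Eld, and Tal on → Fen on.

Yes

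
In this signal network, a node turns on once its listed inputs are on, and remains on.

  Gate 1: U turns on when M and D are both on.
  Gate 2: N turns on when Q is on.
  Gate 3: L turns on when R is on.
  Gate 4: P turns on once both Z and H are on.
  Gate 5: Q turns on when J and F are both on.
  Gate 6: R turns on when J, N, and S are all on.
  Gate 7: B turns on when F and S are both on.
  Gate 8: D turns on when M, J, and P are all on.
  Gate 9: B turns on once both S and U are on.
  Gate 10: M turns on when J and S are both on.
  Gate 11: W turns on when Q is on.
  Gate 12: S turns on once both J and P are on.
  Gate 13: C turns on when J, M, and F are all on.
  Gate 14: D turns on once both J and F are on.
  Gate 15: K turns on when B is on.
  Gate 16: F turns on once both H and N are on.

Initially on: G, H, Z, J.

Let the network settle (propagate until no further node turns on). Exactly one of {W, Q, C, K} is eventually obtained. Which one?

Z and H are on, so P turns on (Gate 4).
J and P are on, so S turns on (Gate 12).
J and S are on, so M turns on (Gate 10).
M, J, and P are on, so D turns on (Gate 8).
Gate 1: M and D on → U on.
S and U are on, so B turns on (Gate 9).
B is on, so K turns on (Gate 15).
C would need J, M, and F (Gate 13), but F never turns on. W would need Q (Gate 11), but Q never turns on. Q would need J and F (Gate 5), but F never turns on.

K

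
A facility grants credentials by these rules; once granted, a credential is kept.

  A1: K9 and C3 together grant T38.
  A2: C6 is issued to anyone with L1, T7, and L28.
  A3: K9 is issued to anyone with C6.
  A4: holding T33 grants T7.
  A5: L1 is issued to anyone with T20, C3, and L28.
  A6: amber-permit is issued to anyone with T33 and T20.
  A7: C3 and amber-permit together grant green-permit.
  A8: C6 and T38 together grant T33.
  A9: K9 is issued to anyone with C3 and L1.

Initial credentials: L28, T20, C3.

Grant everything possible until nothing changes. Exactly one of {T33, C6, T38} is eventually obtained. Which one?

T38

Holding T20, C3, and L28 grants L1 (A5).
Holding C3 and L1 grants K9 (A9).
Holding K9 and C3 grants T38 (A1).
C6 would need L1, T7, and L28 (A2), but T7 is never granted. T33 would need C6 and T38 (A8), but C6 is never granted.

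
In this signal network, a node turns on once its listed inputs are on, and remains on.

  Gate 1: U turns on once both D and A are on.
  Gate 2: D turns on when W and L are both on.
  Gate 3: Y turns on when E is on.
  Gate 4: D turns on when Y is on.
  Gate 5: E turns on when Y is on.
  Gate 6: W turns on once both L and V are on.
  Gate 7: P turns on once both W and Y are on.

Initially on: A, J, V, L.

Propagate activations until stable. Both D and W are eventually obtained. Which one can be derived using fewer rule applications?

W: L and V are on, so W turns on (Gate 6). [1 rule application]
D: L and V are on, so W turns on (Gate 6). W and L are on, so D turns on (Gate 2). [2 rule applications]
W needs fewer.

W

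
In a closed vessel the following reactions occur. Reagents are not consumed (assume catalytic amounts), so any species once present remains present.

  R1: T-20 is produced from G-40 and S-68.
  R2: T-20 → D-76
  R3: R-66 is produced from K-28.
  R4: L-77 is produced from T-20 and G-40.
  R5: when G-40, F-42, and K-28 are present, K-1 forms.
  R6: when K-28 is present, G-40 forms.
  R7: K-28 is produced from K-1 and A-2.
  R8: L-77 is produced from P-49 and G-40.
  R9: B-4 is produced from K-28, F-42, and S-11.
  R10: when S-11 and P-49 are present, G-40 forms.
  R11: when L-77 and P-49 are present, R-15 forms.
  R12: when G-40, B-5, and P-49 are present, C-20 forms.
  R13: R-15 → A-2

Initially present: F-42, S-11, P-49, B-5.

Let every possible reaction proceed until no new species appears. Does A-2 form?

Yes

S-11 and P-49 present → G-40 forms (R10).
P-49 and G-40 present → L-77 forms (R8).
L-77 and P-49 present → R-15 forms (R11).
R-15 present → A-2 forms (R13).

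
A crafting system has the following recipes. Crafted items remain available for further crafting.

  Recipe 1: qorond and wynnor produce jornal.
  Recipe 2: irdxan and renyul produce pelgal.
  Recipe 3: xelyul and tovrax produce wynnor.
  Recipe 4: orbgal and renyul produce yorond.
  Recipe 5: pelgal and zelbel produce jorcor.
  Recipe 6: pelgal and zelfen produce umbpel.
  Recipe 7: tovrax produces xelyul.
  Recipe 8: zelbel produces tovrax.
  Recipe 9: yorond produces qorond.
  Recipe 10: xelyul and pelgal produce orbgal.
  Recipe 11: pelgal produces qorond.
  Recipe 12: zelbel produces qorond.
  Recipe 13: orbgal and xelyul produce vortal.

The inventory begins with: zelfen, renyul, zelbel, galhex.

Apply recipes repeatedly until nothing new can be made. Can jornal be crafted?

Using Recipe 8, zelbel makes tovrax.
Using Recipe 12, zelbel makes qorond.
Using Recipe 7, tovrax makes xelyul.
Using Recipe 3, xelyul and tovrax make wynnor.
Using Recipe 1, qorond and wynnor make jornal.

Yes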